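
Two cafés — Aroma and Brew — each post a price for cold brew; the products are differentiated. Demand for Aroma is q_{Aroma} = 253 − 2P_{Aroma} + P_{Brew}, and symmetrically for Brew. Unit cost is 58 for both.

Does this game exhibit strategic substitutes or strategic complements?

Aroma's profit: π = (P_{Aroma} − 58)(253 − 2P_{Aroma} + P_{Brew}).
∂π/∂P_{Aroma} = 369 − 4P_{Aroma} + P_{Brew} = 0 ⇒ P_{Aroma} = 92.25 + 0.25P_{Brew}.
The best-response slope dP_{Aroma}/dP_{Brew} = 0.25 > 0: the reaction function is upward-sloping, so the choices are strategic complements.

strategic complements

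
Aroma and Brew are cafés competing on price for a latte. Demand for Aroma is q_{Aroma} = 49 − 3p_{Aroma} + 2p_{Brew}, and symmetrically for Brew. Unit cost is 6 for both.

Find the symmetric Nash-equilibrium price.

16.75

Aroma's profit: π = (p_{Aroma} − 6)(49 − 3p_{Aroma} + 2p_{Brew}).
∂π/∂p_{Aroma} = 67 − 6p_{Aroma} + 2p_{Brew} = 0 ⇒ p_{Aroma} = 67/6 + (1/3)p_{Brew}.
The game is symmetric, so in equilibrium p_{Brew} = p_{Aroma}: the reaction function gives (2/3)p_{Aroma} = 67/6, hence p_{Aroma} = 16.75.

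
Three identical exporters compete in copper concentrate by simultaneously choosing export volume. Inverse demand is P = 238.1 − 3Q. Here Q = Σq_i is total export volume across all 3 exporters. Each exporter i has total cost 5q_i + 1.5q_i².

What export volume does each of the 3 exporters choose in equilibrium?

A representative exporter's profit is π_i = q_i(238.1 − 3Q) − 5q_i − 1.5q_i², with Q = q_i + Σ_{j≠i} q_j.
First-order condition: 233.1 − 9q_i − 3Σ_{j≠i} q_j = 0.
Imposing symmetry (q_j = q for all j) turns Σ_{j≠i} q_j into 2q, so 233.1 = 15q and q = 15.54.

15.54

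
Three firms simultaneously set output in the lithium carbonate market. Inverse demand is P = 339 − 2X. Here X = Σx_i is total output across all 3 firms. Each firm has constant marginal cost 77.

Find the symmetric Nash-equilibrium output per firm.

A representative firm's profit is π_i = x_i(339 − 2X) − 77x_i, with X = x_i + Σ_{j≠i} x_j.
First-order condition: 262 − 4x_i − 2Σ_{j≠i} x_j = 0.
Imposing symmetry (x_j = x for all j) turns Σ_{j≠i} x_j into 2x, so 262 = 8x and x = 32.75.

32.75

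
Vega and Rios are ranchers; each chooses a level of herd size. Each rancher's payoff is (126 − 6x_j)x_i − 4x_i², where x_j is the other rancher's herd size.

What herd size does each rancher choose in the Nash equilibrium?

Vega's payoff is (126 − 6x_R)x_V − 4x_V².
∂π/∂x_V = 126 − 6x_R − 8x_V = 0, so x_V = 15.75 − 0.75x_R.
By symmetry x_R = x_V; substituting into the reaction function, 1.75x_V = 15.75 and x_V = 9.

9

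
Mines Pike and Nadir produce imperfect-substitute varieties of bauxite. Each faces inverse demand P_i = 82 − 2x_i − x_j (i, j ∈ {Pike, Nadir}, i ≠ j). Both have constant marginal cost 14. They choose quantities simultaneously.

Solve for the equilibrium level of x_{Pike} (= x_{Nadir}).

13.6

Mine Pike's profit: π = x_{Pike}(82 − 2x_{Pike} − x_{Nadir}) − 14x_{Pike}.
∂π/∂x_{Pike} = 68 − 4x_{Pike} − x_{Nadir} = 0 ⇒ x_{Pike} = 17 − 0.25x_{Nadir}.
By symmetry x_{Nadir} = x_{Pike}; substituting into the reaction function, 1.25x_{Pike} = 17 and x_{Pike} = 13.6.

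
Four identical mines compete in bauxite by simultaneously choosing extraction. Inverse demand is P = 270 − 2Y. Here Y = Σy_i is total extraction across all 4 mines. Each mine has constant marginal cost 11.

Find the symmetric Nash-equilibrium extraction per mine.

A representative mine's profit is π_i = y_i(270 − 2Y) − 11y_i, with Y = y_i + Σ_{j≠i} y_j.
First-order condition: 259 − 4y_i − 2Σ_{j≠i} y_j = 0.
In a symmetric equilibrium every mine chooses the same y, so Σ_{j≠i} y_j = 3y. The condition becomes 259 − 10y = 0, giving y = 259/10 = 25.9.

25.9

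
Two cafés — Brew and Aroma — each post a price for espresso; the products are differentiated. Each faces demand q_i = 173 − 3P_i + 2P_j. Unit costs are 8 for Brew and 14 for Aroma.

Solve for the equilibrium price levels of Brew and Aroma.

Brew's profit: π = (P_{Brew} − 8)(173 − 3P_{Brew} + 2P_{Aroma}).
∂π/∂P_{Brew} = 197 − 6P_{Brew} + 2P_{Aroma} = 0 ⇒ P_{Brew} = 197/6 + (1/3)P_{Aroma}.
Similarly P_{Aroma} = 215/6 + (1/3)P_{Brew}.
Plugging P_{Aroma} into Brew's best response: P_{Brew} = 197/6 + (1/3)(215/6 + (1/3)P_{Brew}) ⇒ (8/9)P_{Brew} = 403/9, so P_{Brew} = 50.375.
Then P_{Aroma} = 215/6 + (1/3)·50.375 = 52.625.

50.375, 52.625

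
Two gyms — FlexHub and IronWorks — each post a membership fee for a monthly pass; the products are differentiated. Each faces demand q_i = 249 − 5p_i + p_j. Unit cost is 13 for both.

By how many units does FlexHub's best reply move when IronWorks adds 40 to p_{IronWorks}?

4

FlexHub's profit: π = (p_{FlexHub} − 13)(249 − 5p_{FlexHub} + p_{IronWorks}).
∂π/∂p_{FlexHub} = 314 − 10p_{FlexHub} + p_{IronWorks} = 0 ⇒ p_{FlexHub} = 31.4 + 0.1p_{IronWorks}.
The reaction-function slope is 0.1, so a 40-unit rise in p_{IronWorks} moves p_{FlexHub} by 0.1 × 40 = 4. FlexHub's best response rises — the actions are strategic complements.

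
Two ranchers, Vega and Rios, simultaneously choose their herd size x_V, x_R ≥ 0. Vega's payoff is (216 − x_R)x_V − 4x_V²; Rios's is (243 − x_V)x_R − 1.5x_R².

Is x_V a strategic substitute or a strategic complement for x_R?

strategic substitutes

Expanding Vega's payoff: 216x_V − x_Rx_V − 4x_V².
∂π/∂x_V = 216 − x_R − 8x_V = 0, so x_V = 27 − 0.125x_R.
The best-response slope dx_V/dx_R = −0.125 < 0: the reaction function is downward-sloping, so the choices are strategic substitutes.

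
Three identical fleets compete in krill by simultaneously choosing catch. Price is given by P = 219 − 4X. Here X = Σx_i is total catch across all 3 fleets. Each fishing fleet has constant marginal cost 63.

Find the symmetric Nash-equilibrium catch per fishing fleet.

9.75

A representative fishing fleet's profit is π_i = x_i(219 − 4X) − 63x_i, with X = x_i + Σ_{j≠i} x_j.
First-order condition: 156 − 8x_i − 4Σ_{j≠i} x_j = 0.
With identical fishing fleets, set every x_j = x: then 156 − 8x − 8x = 0, i.e. x = 156/16 = 9.75.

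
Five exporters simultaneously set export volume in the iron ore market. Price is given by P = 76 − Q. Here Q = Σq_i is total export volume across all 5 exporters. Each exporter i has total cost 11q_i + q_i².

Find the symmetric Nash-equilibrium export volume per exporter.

A representative exporter's profit is π_i = q_i(76 − Q) − 11q_i − q_i², with Q = q_i + Σ_{j≠i} q_j.
First-order condition: 65 − 4q_i − Σ_{j≠i} q_j = 0.
Imposing symmetry (q_j = q for all j) turns Σ_{j≠i} q_j into 4q, so 65 = 8q and q = 8.125.

8.125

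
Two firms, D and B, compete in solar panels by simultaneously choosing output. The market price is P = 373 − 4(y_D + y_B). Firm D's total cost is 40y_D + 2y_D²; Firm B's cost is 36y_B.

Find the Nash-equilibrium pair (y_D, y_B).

Firm D's profit: π = y_D(373 − 4(y_D + y_B)) − 40y_D − 2y_D².
∂π/∂y_D = 333 − 12y_D − 4y_B = 0, so y_D = 27.75 − (1/3)y_B.
For B: ∂π/∂y_B = 337 − 8y_B − 4y_D = 0 ⇒ y_B = 42.125 − 0.5y_D.
Substituting the second reaction function into the first: y_D = 27.75 − (1/3)(42.125 − 0.5y_D), which gives (5/6)y_D = 329/24 ⇒ y_D = 16.45.
Then y_B = 42.125 − 0.5·16.45 = 33.9.

16.45, 33.9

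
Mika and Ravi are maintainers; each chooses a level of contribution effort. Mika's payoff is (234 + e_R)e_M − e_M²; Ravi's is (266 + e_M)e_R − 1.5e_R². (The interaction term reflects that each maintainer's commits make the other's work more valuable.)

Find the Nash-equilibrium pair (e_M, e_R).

193.6, 153.2

Expanding Mika's payoff: 234e_M + e_Re_M − e_M².
∂π/∂e_M = 234 + e_R − 2e_M = 0, so e_M = 117 + 0.5e_R.
Likewise for Ravi: e_R = 266/3 + (1/3)e_M.
Solving the two reaction functions simultaneously: (1 − (0.5)(1/3))e_M = 117 + 0.5·(266/3), so (5/6)e_M = 484/3 and e_M = 193.6.
Then e_R = 266/3 + (1/3)·193.6 = 153.2.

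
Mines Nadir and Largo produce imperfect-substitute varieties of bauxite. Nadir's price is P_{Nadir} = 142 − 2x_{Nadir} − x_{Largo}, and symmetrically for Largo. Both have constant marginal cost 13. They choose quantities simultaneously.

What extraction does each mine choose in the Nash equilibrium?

Mine Nadir's profit: π = x_{Nadir}(142 − 2x_{Nadir} − x_{Largo}) − 13x_{Nadir}.
∂π/∂x_{Nadir} = 129 − 4x_{Nadir} − x_{Largo} = 0 ⇒ x_{Nadir} = 32.25 − 0.25x_{Largo}.
By symmetry x_{Largo} = x_{Nadir}; substituting into the reaction function, 1.25x_{Nadir} = 32.25 and x_{Nadir} = 25.8.

25.8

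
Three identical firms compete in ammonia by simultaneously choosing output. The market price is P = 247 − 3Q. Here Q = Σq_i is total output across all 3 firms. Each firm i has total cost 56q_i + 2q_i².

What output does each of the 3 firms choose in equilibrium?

A representative firm's profit is π_i = q_i(247 − 3Q) − 56q_i − 2q_i², with Q = q_i + Σ_{j≠i} q_j.
First-order condition: 191 − 10q_i − 3Σ_{j≠i} q_j = 0.
In a symmetric equilibrium every firm chooses the same q, so Σ_{j≠i} q_j = 2q. The condition becomes 191 − 16q = 0, giving q = 191/16 = 11.9375.

11.9375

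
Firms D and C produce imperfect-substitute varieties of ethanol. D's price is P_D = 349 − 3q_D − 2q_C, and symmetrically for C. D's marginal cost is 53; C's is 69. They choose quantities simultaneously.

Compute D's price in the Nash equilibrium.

167

Firm D's profit: π = q_D(349 − 3q_D − 2q_C) − 53q_D.
∂π/∂q_D = 296 − 6q_D − 2q_C = 0 ⇒ q_D = 148/3 − (1/3)q_C.
Similarly q_C = 140/3 − (1/3)q_D.
Substituting the second reaction function into the first: q_D = 148/3 − (1/3)(140/3 − (1/3)q_D), which gives (8/9)q_D = 304/9 ⇒ q_D = 38.
Then q_C = 140/3 − (1/3)·38 = 34.
P_D = 349 − 3·38 − 2·34 = 167.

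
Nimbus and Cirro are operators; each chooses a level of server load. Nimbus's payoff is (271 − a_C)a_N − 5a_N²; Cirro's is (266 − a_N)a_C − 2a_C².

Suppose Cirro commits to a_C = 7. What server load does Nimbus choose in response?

26.4

Expanding Nimbus's payoff: 271a_N − a_Ca_N − 5a_N².
∂π/∂a_N = 271 − a_C − 10a_N = 0, so a_N = 27.1 − 0.1a_C.
At a_C = 7: a_N = 27.1 − 0.1·7 = 26.4.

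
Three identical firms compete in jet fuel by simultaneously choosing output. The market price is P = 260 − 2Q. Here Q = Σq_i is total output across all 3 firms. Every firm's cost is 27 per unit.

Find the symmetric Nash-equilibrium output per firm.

29.125

A representative firm's profit is π_i = q_i(260 − 2Q) − 27q_i, with Q = q_i + Σ_{j≠i} q_j.
First-order condition: 233 − 4q_i − 2Σ_{j≠i} q_j = 0.
Imposing symmetry (q_j = q for all j) turns Σ_{j≠i} q_j into 2q, so 233 = 8q and q = 29.125.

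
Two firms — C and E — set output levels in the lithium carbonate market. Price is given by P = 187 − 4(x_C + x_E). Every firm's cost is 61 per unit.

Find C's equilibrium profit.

441

Firm C's profit: π = x_C(187 − 4(x_C + x_E)) − 61x_C.
∂π/∂x_C = 126 − 8x_C − 4x_E = 0, so x_C = 15.75 − 0.5x_E.
The game is symmetric, so in equilibrium x_E = x_C: the reaction function gives 1.5x_C = 15.75, hence x_C = 10.5.
Price P = 187 − 4·21 = 103.
C's profit: (103 − 61)·10.5 = 441.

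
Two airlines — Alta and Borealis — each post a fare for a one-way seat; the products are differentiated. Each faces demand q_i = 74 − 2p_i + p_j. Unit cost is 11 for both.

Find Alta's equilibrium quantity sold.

42

Alta's profit: π = (p_{Alta} − 11)(74 − 2p_{Alta} + p_{Borealis}).
∂π/∂p_{Alta} = 96 − 4p_{Alta} + p_{Borealis} = 0 ⇒ p_{Alta} = 24 + 0.25p_{Borealis}.
By symmetry p_{Borealis} = p_{Alta}; substituting into the reaction function, 0.75p_{Alta} = 24 and p_{Alta} = 32.
q_{Alta} = 74 − 2·32 + 32 = 42.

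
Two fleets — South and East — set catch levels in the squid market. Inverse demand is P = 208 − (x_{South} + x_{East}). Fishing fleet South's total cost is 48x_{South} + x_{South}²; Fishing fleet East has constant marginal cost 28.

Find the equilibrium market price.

108

Fishing fleet South's profit: π = x_{South}(208 − (x_{South} + x_{East})) − 48x_{South} − x_{South}².
∂π/∂x_{South} = 160 − 4x_{South} − x_{East} = 0, so x_{South} = 40 − 0.25x_{East}.
For East: ∂π/∂x_{East} = 180 − 2x_{East} − x_{South} = 0 ⇒ x_{East} = 90 − 0.5x_{South}.
Plugging x_{East} into South's best response: x_{South} = 40 − 0.25(90 − 0.5x_{South}) ⇒ 0.875x_{South} = 17.5, so x_{South} = 20.
Then x_{East} = 90 − 0.5·20 = 80.
Equilibrium price: P = 208 − 100 = 108.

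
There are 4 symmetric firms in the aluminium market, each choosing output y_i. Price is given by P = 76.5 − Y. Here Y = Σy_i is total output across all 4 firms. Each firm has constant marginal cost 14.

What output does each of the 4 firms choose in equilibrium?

12.5

A representative firm's profit is π_i = y_i(76.5 − Y) − 14y_i, with Y = y_i + Σ_{j≠i} y_j.
First-order condition: 62.5 − 2y_i − Σ_{j≠i} y_j = 0.
Imposing symmetry (y_j = y for all j) turns Σ_{j≠i} y_j into 3y, so 62.5 = 5y and y = 12.5.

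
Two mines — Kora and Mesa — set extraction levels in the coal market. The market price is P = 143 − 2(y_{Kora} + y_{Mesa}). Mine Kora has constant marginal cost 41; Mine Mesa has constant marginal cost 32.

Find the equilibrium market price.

72

Mine Kora's profit: π = y_{Kora}(143 − 2(y_{Kora} + y_{Mesa})) − 41y_{Kora}.
∂π/∂y_{Kora} = 102 − 4y_{Kora} − 2y_{Mesa} = 0, so y_{Kora} = 25.5 − 0.5y_{Mesa}.
By the same steps for Mesa: y_{Mesa} = 27.75 − 0.5y_{Kora}.
Plugging y_{Mesa} into Kora's best response: y_{Kora} = 25.5 − 0.5(27.75 − 0.5y_{Kora}) ⇒ 0.75y_{Kora} = 11.625, so y_{Kora} = 15.5.
Then y_{Mesa} = 27.75 − 0.5·15.5 = 20.
Equilibrium price: P = 143 − 2·35.5 = 72.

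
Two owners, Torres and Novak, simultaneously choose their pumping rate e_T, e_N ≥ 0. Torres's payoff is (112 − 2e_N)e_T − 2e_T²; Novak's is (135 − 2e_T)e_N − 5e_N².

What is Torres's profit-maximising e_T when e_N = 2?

Expanding Torres's payoff: 112e_T − 2e_Ne_T − 2e_T².
∂π/∂e_T = 112 − 2e_N − 4e_T = 0, so e_T = 28 − 0.5e_N.
At e_N = 2: e_T = 28 − 0.5·2 = 27.

27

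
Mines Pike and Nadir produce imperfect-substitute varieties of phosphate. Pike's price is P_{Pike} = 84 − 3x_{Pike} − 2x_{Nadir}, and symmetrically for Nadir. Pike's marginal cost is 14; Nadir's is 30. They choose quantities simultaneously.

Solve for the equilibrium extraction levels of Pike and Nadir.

Mine Pike's profit: π = x_{Pike}(84 − 3x_{Pike} − 2x_{Nadir}) − 14x_{Pike}.
∂π/∂x_{Pike} = 70 − 6x_{Pike} − 2x_{Nadir} = 0 ⇒ x_{Pike} = 35/3 − (1/3)x_{Nadir}.
Similarly x_{Nadir} = 9 − (1/3)x_{Pike}.
Plugging x_{Nadir} into Pike's best response: x_{Pike} = 35/3 − (1/3)(9 − (1/3)x_{Pike}) ⇒ (8/9)x_{Pike} = 26/3, so x_{Pike} = 9.75.
Then x_{Nadir} = 9 − (1/3)·9.75 = 5.75.

9.75, 5.75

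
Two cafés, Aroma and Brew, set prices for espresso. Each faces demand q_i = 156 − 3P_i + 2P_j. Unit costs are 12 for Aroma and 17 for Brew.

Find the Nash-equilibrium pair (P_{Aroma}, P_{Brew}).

Aroma's profit: π = (P_{Aroma} − 12)(156 − 3P_{Aroma} + 2P_{Brew}).
∂π/∂P_{Aroma} = 192 − 6P_{Aroma} + 2P_{Brew} = 0 ⇒ P_{Aroma} = 32 + (1/3)P_{Brew}.
Similarly P_{Brew} = 34.5 + (1/3)P_{Aroma}.
Plugging P_{Brew} into Aroma's best response: P_{Aroma} = 32 + (1/3)(34.5 + (1/3)P_{Aroma}) ⇒ (8/9)P_{Aroma} = 43.5, so P_{Aroma} = 48.9375.
Then P_{Brew} = 34.5 + (1/3)·48.9375 = 50.8125.

48.9375, 50.8125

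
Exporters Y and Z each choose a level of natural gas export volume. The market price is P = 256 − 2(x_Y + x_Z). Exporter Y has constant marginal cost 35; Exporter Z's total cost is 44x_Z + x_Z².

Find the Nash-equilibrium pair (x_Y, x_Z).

45.1, 20.3

Exporter Y's profit: π = x_Y(256 − 2(x_Y + x_Z)) − 35x_Y.
∂π/∂x_Y = 221 − 4x_Y − 2x_Z = 0, so x_Y = 55.25 − 0.5x_Z.
For Z: ∂π/∂x_Z = 212 − 6x_Z − 2x_Y = 0 ⇒ x_Z = 106/3 − (1/3)x_Y.
Solving the two reaction functions simultaneously: (1 − (−0.5)(−1/3))x_Y = 55.25 − 0.5·(106/3), so (5/6)x_Y = 451/12 and x_Y = 45.1.
Then x_Z = 106/3 − (1/3)·45.1 = 20.3.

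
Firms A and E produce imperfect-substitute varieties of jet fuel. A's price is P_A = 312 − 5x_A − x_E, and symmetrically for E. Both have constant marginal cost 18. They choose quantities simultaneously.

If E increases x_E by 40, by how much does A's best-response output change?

-4

Firm A's profit: π = x_A(312 − 5x_A − x_E) − 18x_A.
∂π/∂x_A = 294 − 10x_A − x_E = 0 ⇒ x_A = 29.4 − 0.1x_E.
The reaction-function slope is −0.1, so a 40-unit rise in x_E moves x_A by −0.1 × 40 = −4. A's best response falls — the actions are strategic substitutes.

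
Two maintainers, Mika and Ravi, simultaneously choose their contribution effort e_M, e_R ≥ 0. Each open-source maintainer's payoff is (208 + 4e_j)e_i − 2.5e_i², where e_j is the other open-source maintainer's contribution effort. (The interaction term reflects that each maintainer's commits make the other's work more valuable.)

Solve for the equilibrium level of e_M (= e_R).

208

Mika's payoff is (208 + 4e_R)e_M − 2.5e_M².
∂π/∂e_M = 208 + 4e_R − 5e_M = 0, so e_M = 41.6 + 0.8e_R.
By symmetry e_R = e_M; substituting into the reaction function, 0.2e_M = 41.6 and e_M = 208.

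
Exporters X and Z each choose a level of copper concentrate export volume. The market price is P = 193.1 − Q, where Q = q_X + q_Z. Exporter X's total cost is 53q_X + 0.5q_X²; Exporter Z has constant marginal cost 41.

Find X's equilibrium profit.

Exporter X's profit: π = q_X(193.1 − (q_X + q_Z)) − 53q_X − 0.5q_X².
∂π/∂q_X = 140.1 − 3q_X − q_Z = 0, so q_X = 46.7 − (1/3)q_Z.
For Z: ∂π/∂q_Z = 152.1 − 2q_Z − q_X = 0 ⇒ q_Z = 76.05 − 0.5q_X.
Plugging q_Z into X's best response: q_X = 46.7 − (1/3)(76.05 − 0.5q_X) ⇒ (5/6)q_X = 21.35, so q_X = 25.62.
Then q_Z = 76.05 − 0.5·25.62 = 63.24.
Price P = 193.1 − 88.86 = 104.24.
X's profit: (104.24 − 53)·25.62 − 0.5(25.62)² = 984.5766.

984.5766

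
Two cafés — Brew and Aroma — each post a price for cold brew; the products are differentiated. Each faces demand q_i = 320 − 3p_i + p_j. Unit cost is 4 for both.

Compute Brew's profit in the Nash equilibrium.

Brew's profit: π = (p_{Brew} − 4)(320 − 3p_{Brew} + p_{Aroma}).
∂π/∂p_{Brew} = 332 − 6p_{Brew} + p_{Aroma} = 0 ⇒ p_{Brew} = 166/3 + (1/6)p_{Aroma}.
The game is symmetric, so in equilibrium p_{Aroma} = p_{Brew}: the reaction function gives (5/6)p_{Brew} = 166/3, hence p_{Brew} = 66.4.
q_{Brew} = 320 − 3·66.4 + 66.4 = 187.2.
Profit = (66.4 − 4)·187.2 = 11681.28.

11681.28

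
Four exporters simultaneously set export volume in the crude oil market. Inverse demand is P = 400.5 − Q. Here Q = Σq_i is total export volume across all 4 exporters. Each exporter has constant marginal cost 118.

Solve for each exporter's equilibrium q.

56.5

A representative exporter's profit is π_i = q_i(400.5 − Q) − 118q_i, with Q = q_i + Σ_{j≠i} q_j.
First-order condition: 282.5 − 2q_i − Σ_{j≠i} q_j = 0.
With identical exporters, set every q_j = q: then 282.5 − 2q − 3q = 0, i.e. q = 282.5/5 = 56.5.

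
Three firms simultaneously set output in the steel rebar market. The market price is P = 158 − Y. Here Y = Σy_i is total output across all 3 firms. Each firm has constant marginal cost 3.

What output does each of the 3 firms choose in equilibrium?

38.75

A representative firm's profit is π_i = y_i(158 − Y) − 3y_i, with Y = y_i + Σ_{j≠i} y_j.
First-order condition: 155 − 2y_i − Σ_{j≠i} y_j = 0.
In a symmetric equilibrium every firm chooses the same y, so Σ_{j≠i} y_j = 2y. The condition becomes 155 − 4y = 0, giving y = 155/4 = 38.75.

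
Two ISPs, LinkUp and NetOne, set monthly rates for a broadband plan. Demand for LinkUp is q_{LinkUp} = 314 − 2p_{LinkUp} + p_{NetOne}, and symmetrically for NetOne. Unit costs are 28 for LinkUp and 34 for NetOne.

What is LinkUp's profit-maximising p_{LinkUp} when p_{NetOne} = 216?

146.5

LinkUp's profit: π = (p_{LinkUp} − 28)(314 − 2p_{LinkUp} + p_{NetOne}).
∂π/∂p_{LinkUp} = 370 − 4p_{LinkUp} + p_{NetOne} = 0 ⇒ p_{LinkUp} = 92.5 + 0.25p_{NetOne}.
At p_{NetOne} = 216: p_{LinkUp} = 92.5 + 0.25·216 = 146.5.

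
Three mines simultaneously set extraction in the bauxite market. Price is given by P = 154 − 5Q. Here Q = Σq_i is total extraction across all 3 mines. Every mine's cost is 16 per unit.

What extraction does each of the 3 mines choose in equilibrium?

A representative mine's profit is π_i = q_i(154 − 5Q) − 16q_i, with Q = q_i + Σ_{j≠i} q_j.
First-order condition: 138 − 10q_i − 5Σ_{j≠i} q_j = 0.
Imposing symmetry (q_j = q for all j) turns Σ_{j≠i} q_j into 2q, so 138 = 20q and q = 6.9.

6.9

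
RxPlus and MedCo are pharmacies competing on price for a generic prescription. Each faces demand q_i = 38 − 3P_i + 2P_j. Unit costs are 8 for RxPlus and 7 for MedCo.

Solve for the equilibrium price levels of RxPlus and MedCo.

RxPlus's profit: π = (P_{RxPlus} − 8)(38 − 3P_{RxPlus} + 2P_{MedCo}).
∂π/∂P_{RxPlus} = 62 − 6P_{RxPlus} + 2P_{MedCo} = 0 ⇒ P_{RxPlus} = 31/3 + (1/3)P_{MedCo}.
Similarly P_{MedCo} = 59/6 + (1/3)P_{RxPlus}.
Plugging P_{MedCo} into RxPlus's best response: P_{RxPlus} = 31/3 + (1/3)(59/6 + (1/3)P_{RxPlus}) ⇒ (8/9)P_{RxPlus} = 245/18, so P_{RxPlus} = 15.3125.
Then P_{MedCo} = 59/6 + (1/3)·15.3125 = 14.9375.

15.3125, 14.9375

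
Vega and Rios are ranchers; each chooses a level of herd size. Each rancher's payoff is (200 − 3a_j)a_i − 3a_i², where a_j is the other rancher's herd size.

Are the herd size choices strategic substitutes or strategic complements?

strategic substitutes

Vega's payoff is (200 − 3a_R)a_V − 3a_V².
∂π/∂a_V = 200 − 3a_R − 6a_V = 0, so a_V = 100/3 − 0.5a_R.
The best-response slope da_V/da_R = −0.5 < 0: the reaction function is downward-sloping, so the choices are strategic substitutes.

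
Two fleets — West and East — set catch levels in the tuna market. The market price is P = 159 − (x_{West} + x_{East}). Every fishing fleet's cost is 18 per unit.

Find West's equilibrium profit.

2209

Fishing fleet West's profit: π = x_{West}(159 − (x_{West} + x_{East})) − 18x_{West}.
∂π/∂x_{West} = 141 − 2x_{West} − x_{East} = 0, so x_{West} = 70.5 − 0.5x_{East}.
The game is symmetric, so in equilibrium x_{East} = x_{West}: the reaction function gives 1.5x_{West} = 70.5, hence x_{West} = 47.
Price P = 159 − 94 = 65.
West's profit: (65 − 18)·47 = 2209.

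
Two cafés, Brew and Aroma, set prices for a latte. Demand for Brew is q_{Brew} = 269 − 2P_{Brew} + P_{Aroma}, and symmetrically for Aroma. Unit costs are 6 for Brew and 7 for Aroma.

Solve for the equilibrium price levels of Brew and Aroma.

93.8, 94.2

Brew's profit: π = (P_{Brew} − 6)(269 − 2P_{Brew} + P_{Aroma}).
∂π/∂P_{Brew} = 281 − 4P_{Brew} + P_{Aroma} = 0 ⇒ P_{Brew} = 70.25 + 0.25P_{Aroma}.
Similarly P_{Aroma} = 70.75 + 0.25P_{Brew}.
Plugging P_{Aroma} into Brew's best response: P_{Brew} = 70.25 + 0.25(70.75 + 0.25P_{Brew}) ⇒ 0.9375P_{Brew} = 87.9375, so P_{Brew} = 93.8.
Then P_{Aroma} = 70.75 + 0.25·93.8 = 94.2.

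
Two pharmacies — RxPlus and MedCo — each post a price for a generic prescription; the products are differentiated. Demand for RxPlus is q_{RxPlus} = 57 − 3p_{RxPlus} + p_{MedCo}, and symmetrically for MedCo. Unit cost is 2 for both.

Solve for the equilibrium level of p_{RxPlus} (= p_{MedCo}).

RxPlus's profit: π = (p_{RxPlus} − 2)(57 − 3p_{RxPlus} + p_{MedCo}).
∂π/∂p_{RxPlus} = 63 − 6p_{RxPlus} + p_{MedCo} = 0 ⇒ p_{RxPlus} = 10.5 + (1/6)p_{MedCo}.
Setting p_{RxPlus} = p_{MedCo} in the reaction function: p_{RxPlus} = 10.5 + (1/6)p_{RxPlus}, so p_{RxPlus} = 10.5 / (5/6) = 12.6.

12.6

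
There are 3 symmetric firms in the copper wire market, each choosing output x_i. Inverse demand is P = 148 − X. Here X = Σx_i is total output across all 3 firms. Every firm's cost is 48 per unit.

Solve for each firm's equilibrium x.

25

A representative firm's profit is π_i = x_i(148 − X) − 48x_i, with X = x_i + Σ_{j≠i} x_j.
First-order condition: 100 − 2x_i − Σ_{j≠i} x_j = 0.
In a symmetric equilibrium every firm chooses the same x, so Σ_{j≠i} x_j = 2x. The condition becomes 100 − 4x = 0, giving x = 100/4 = 25.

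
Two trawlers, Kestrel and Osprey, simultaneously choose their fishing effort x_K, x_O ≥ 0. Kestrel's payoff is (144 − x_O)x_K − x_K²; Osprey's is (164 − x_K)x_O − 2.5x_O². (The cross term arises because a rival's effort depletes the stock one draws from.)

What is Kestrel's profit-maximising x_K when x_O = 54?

45

Expanding Kestrel's payoff: 144x_K − x_Ox_K − x_K².
∂π/∂x_K = 144 − x_O − 2x_K = 0, so x_K = 72 − 0.5x_O.
At x_O = 54: x_K = 72 − 0.5·54 = 45.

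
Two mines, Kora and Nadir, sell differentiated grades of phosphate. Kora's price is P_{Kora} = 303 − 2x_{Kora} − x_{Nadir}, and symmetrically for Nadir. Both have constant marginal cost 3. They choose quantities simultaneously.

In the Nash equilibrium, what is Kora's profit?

7200

Mine Kora's profit: π = x_{Kora}(303 − 2x_{Kora} − x_{Nadir}) − 3x_{Kora}.
∂π/∂x_{Kora} = 300 − 4x_{Kora} − x_{Nadir} = 0 ⇒ x_{Kora} = 75 − 0.25x_{Nadir}.
The game is symmetric, so in equilibrium x_{Nadir} = x_{Kora}: the reaction function gives 1.25x_{Kora} = 75, hence x_{Kora} = 60.
P_{Kora} = 303 − 2·60 − 60 = 123.
Profit = (123 − 3)·60 = 7200.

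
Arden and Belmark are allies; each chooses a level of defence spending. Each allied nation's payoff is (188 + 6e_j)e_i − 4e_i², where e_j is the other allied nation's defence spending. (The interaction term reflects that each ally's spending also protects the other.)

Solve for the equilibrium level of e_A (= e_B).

94

Arden's payoff is (188 + 6e_B)e_A − 4e_A².
∂π/∂e_A = 188 + 6e_B − 8e_A = 0, so e_A = 23.5 + 0.75e_B.
The game is symmetric, so in equilibrium e_B = e_A: the reaction function gives 0.25e_A = 23.5, hence e_A = 94.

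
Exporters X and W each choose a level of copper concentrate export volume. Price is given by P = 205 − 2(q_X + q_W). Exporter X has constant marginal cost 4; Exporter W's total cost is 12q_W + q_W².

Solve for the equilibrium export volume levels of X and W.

41, 18.5

Exporter X's profit: π = q_X(205 − 2(q_X + q_W)) − 4q_X.
∂π/∂q_X = 201 − 4q_X − 2q_W = 0, so q_X = 50.25 − 0.5q_W.
For W: ∂π/∂q_W = 193 − 6q_W − 2q_X = 0 ⇒ q_W = 193/6 − (1/3)q_X.
Plugging q_W into X's best response: q_X = 50.25 − 0.5(193/6 − (1/3)q_X) ⇒ (5/6)q_X = 205/6, so q_X = 41.
Then q_W = 193/6 − (1/3)·41 = 18.5.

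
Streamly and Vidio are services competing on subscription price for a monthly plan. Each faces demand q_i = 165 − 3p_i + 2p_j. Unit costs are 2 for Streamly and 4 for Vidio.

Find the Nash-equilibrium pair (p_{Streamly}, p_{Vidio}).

43.125, 43.875

Streamly's profit: π = (p_{Streamly} − 2)(165 − 3p_{Streamly} + 2p_{Vidio}).
∂π/∂p_{Streamly} = 171 − 6p_{Streamly} + 2p_{Vidio} = 0 ⇒ p_{Streamly} = 28.5 + (1/3)p_{Vidio}.
Similarly p_{Vidio} = 29.5 + (1/3)p_{Streamly}.
Substituting the second reaction function into the first: p_{Streamly} = 28.5 + (1/3)(29.5 + (1/3)p_{Streamly}), which gives (8/9)p_{Streamly} = 115/3 ⇒ p_{Streamly} = 43.125.
Then p_{Vidio} = 29.5 + (1/3)·43.125 = 43.875.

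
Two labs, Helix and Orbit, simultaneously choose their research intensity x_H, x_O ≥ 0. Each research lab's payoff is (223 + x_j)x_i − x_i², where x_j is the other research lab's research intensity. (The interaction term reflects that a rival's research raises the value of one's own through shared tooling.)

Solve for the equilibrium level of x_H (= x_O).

Helix's payoff is (223 + x_O)x_H − x_H².
∂π/∂x_H = 223 + x_O − 2x_H = 0, so x_H = 111.5 + 0.5x_O.
Setting x_H = x_O in the reaction function: x_H = 111.5 + 0.5x_H, so x_H = 111.5 / 0.5 = 223.

223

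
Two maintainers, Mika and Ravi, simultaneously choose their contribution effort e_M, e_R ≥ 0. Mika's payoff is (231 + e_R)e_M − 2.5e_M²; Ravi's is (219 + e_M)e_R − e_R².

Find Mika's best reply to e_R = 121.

Expanding Mika's payoff: 231e_M + e_Re_M − 2.5e_M².
∂π/∂e_M = 231 + e_R − 5e_M = 0, so e_M = 46.2 + 0.2e_R.
At e_R = 121: e_M = 46.2 + 0.2·121 = 70.4.

70.4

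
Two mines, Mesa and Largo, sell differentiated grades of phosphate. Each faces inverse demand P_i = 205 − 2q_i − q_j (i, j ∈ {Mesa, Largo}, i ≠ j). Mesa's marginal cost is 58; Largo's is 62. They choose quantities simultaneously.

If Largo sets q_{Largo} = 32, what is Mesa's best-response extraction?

28.75

Mine Mesa's profit: π = q_{Mesa}(205 − 2q_{Mesa} − q_{Largo}) − 58q_{Mesa}.
∂π/∂q_{Mesa} = 147 − 4q_{Mesa} − q_{Largo} = 0 ⇒ q_{Mesa} = 36.75 − 0.25q_{Largo}.
At q_{Largo} = 32: q_{Mesa} = 36.75 − 0.25·32 = 28.75.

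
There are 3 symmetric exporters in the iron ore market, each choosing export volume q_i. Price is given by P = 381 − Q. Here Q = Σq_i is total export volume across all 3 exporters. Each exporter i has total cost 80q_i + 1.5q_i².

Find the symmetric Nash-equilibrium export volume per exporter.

A representative exporter's profit is π_i = q_i(381 − Q) − 80q_i − 1.5q_i², with Q = q_i + Σ_{j≠i} q_j.
First-order condition: 301 − 5q_i − Σ_{j≠i} q_j = 0.
With identical exporters, set every q_j = q: then 301 − 5q − 2q = 0, i.e. q = 301/7 = 43.

43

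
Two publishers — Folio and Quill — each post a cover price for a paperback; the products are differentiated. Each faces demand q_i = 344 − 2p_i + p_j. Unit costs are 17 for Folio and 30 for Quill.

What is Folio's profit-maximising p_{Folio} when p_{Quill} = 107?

121.25

Folio's profit: π = (p_{Folio} − 17)(344 − 2p_{Folio} + p_{Quill}).
∂π/∂p_{Folio} = 378 − 4p_{Folio} + p_{Quill} = 0 ⇒ p_{Folio} = 94.5 + 0.25p_{Quill}.
At p_{Quill} = 107: p_{Folio} = 94.5 + 0.25·107 = 121.25.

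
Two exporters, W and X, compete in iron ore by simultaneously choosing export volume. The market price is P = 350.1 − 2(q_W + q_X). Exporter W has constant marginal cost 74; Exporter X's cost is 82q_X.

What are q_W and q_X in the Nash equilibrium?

Exporter W's profit: π = q_W(350.1 − 2(q_W + q_X)) − 74q_W.
∂π/∂q_W = 276.1 − 4q_W − 2q_X = 0, so q_W = 69.025 − 0.5q_X.
By the same steps for X: q_X = 67.025 − 0.5q_W.
Substituting the second reaction function into the first: q_W = 69.025 − 0.5(67.025 − 0.5q_W), which gives 0.75q_W = 35.5125 ⇒ q_W = 47.35.
Then q_X = 67.025 − 0.5·47.35 = 43.35.

47.35, 43.35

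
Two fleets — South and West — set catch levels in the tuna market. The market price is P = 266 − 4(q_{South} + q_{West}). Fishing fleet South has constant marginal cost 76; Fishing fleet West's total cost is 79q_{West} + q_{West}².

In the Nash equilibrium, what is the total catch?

Fishing fleet South's profit: π = q_{South}(266 − 4(q_{South} + q_{West})) − 76q_{South}.
∂π/∂q_{South} = 190 − 8q_{South} − 4q_{West} = 0, so q_{South} = 23.75 − 0.5q_{West}.
For West: ∂π/∂q_{West} = 187 − 10q_{West} − 4q_{South} = 0 ⇒ q_{West} = 18.7 − 0.4q_{South}.
Solving the two reaction functions simultaneously: (1 − (−0.5)(−0.4))q_{South} = 23.75 − 0.5·18.7, so 0.8q_{South} = 14.4 and q_{South} = 18.
Then q_{West} = 18.7 − 0.4·18 = 11.5.
Total catch: 18 + 11.5 = 29.5.

29.5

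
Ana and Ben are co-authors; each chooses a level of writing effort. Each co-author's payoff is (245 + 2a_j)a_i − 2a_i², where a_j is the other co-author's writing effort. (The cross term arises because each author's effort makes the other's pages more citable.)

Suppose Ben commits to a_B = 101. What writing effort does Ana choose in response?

Ana's payoff is (245 + 2a_B)a_A − 2a_A².
∂π/∂a_A = 245 + 2a_B − 4a_A = 0, so a_A = 61.25 + 0.5a_B.
At a_B = 101: a_A = 61.25 + 0.5·101 = 111.75.

111.75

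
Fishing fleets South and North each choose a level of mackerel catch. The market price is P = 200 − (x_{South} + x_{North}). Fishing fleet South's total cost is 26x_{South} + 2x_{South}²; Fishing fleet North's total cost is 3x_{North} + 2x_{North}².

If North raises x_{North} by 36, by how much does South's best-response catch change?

-6

Fishing fleet South's profit: π = x_{South}(200 − (x_{South} + x_{North})) − 26x_{South} − 2x_{South}².
∂π/∂x_{South} = 174 − 6x_{South} − x_{North} = 0, so x_{South} = 29 − (1/6)x_{North}.
The reaction-function slope is −1/6, so a 36-unit rise in x_{North} moves x_{South} by −1/6 × 36 = −6. South's best response falls — the actions are strategic substitutes.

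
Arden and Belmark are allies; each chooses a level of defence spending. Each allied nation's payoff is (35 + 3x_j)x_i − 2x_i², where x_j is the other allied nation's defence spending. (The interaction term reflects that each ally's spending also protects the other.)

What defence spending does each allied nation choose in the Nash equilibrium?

35

Arden's payoff is (35 + 3x_B)x_A − 2x_A².
∂π/∂x_A = 35 + 3x_B − 4x_A = 0, so x_A = 8.75 + 0.75x_B.
The game is symmetric, so in equilibrium x_B = x_A: the reaction function gives 0.25x_A = 8.75, hence x_A = 35.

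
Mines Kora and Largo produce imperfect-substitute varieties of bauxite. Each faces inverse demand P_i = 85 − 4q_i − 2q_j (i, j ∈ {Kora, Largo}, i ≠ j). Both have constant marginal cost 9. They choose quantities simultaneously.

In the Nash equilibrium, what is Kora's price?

39.4

Mine Kora's profit: π = q_{Kora}(85 − 4q_{Kora} − 2q_{Largo}) − 9q_{Kora}.
∂π/∂q_{Kora} = 76 − 8q_{Kora} − 2q_{Largo} = 0 ⇒ q_{Kora} = 9.5 − 0.25q_{Largo}.
By symmetry q_{Largo} = q_{Kora}; substituting into the reaction function, 1.25q_{Kora} = 9.5 and q_{Kora} = 7.6.
P_{Kora} = 85 − 4·7.6 − 2·7.6 = 39.4.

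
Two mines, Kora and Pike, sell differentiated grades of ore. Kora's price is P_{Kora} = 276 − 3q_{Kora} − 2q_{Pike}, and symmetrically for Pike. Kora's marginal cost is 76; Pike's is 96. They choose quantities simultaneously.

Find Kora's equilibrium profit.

2067.1875

Mine Kora's profit: π = q_{Kora}(276 − 3q_{Kora} − 2q_{Pike}) − 76q_{Kora}.
∂π/∂q_{Kora} = 200 − 6q_{Kora} − 2q_{Pike} = 0 ⇒ q_{Kora} = 100/3 − (1/3)q_{Pike}.
Similarly q_{Pike} = 30 − (1/3)q_{Kora}.
Substituting the second reaction function into the first: q_{Kora} = 100/3 − (1/3)(30 − (1/3)q_{Kora}), which gives (8/9)q_{Kora} = 70/3 ⇒ q_{Kora} = 26.25.
Then q_{Pike} = 30 − (1/3)·26.25 = 21.25.
P_{Kora} = 276 − 3·26.25 − 2·21.25 = 154.75.
Profit = (154.75 − 76)·26.25 = 2067.1875.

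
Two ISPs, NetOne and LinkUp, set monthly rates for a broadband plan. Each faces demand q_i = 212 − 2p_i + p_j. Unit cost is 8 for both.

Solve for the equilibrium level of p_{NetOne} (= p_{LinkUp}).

NetOne's profit: π = (p_{NetOne} − 8)(212 − 2p_{NetOne} + p_{LinkUp}).
∂π/∂p_{NetOne} = 228 − 4p_{NetOne} + p_{LinkUp} = 0 ⇒ p_{NetOne} = 57 + 0.25p_{LinkUp}.
Setting p_{NetOne} = p_{LinkUp} in the reaction function: p_{NetOne} = 57 + 0.25p_{NetOne}, so p_{NetOne} = 57 / 0.75 = 76.

76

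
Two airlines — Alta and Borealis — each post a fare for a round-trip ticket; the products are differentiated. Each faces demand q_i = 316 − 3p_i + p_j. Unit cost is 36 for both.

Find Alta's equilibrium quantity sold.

Alta's profit: π = (p_{Alta} − 36)(316 − 3p_{Alta} + p_{Borealis}).
∂π/∂p_{Alta} = 424 − 6p_{Alta} + p_{Borealis} = 0 ⇒ p_{Alta} = 212/3 + (1/6)p_{Borealis}.
Setting p_{Alta} = p_{Borealis} in the reaction function: p_{Alta} = 212/3 + (1/6)p_{Alta}, so p_{Alta} = (212/3) / (5/6) = 84.8.
q_{Alta} = 316 − 3·84.8 + 84.8 = 146.4.

146.4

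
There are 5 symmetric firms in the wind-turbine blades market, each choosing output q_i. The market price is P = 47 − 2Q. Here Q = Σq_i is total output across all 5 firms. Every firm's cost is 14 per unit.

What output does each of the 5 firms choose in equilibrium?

A representative firm's profit is π_i = q_i(47 − 2Q) − 14q_i, with Q = q_i + Σ_{j≠i} q_j.
First-order condition: 33 − 4q_i − 2Σ_{j≠i} q_j = 0.
Imposing symmetry (q_j = q for all j) turns Σ_{j≠i} q_j into 4q, so 33 = 12q and q = 2.75.

2.75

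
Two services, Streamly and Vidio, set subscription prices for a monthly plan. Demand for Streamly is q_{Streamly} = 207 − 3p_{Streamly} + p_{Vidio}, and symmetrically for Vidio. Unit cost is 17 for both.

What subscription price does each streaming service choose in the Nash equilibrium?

Streamly's profit: π = (p_{Streamly} − 17)(207 − 3p_{Streamly} + p_{Vidio}).
∂π/∂p_{Streamly} = 258 − 6p_{Streamly} + p_{Vidio} = 0 ⇒ p_{Streamly} = 43 + (1/6)p_{Vidio}.
Setting p_{Streamly} = p_{Vidio} in the reaction function: p_{Streamly} = 43 + (1/6)p_{Streamly}, so p_{Streamly} = 43 / (5/6) = 51.6.

51.6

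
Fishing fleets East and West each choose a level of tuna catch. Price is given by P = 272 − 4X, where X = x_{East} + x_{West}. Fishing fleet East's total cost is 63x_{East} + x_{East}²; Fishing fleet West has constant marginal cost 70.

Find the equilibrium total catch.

32

Fishing fleet East's profit: π = x_{East}(272 − 4(x_{East} + x_{West})) − 63x_{East} − x_{East}².
∂π/∂x_{East} = 209 − 10x_{East} − 4x_{West} = 0, so x_{East} = 20.9 − 0.4x_{West}.
For West: ∂π/∂x_{West} = 202 − 8x_{West} − 4x_{East} = 0 ⇒ x_{West} = 25.25 − 0.5x_{East}.
Plugging x_{West} into East's best response: x_{East} = 20.9 − 0.4(25.25 − 0.5x_{East}) ⇒ 0.8x_{East} = 10.8, so x_{East} = 13.5.
Then x_{West} = 25.25 − 0.5·13.5 = 18.5.
Total catch: 13.5 + 18.5 = 32.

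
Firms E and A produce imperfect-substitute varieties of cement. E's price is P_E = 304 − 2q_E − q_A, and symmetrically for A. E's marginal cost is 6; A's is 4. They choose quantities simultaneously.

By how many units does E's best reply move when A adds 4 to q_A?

-1

Firm E's profit: π = q_E(304 − 2q_E − q_A) − 6q_E.
∂π/∂q_E = 298 − 4q_E − q_A = 0 ⇒ q_E = 74.5 − 0.25q_A.
The reaction-function slope is −0.25, so a 4-unit rise in q_A moves q_E by −0.25 × 4 = −1. E's best response falls — the actions are strategic substitutes.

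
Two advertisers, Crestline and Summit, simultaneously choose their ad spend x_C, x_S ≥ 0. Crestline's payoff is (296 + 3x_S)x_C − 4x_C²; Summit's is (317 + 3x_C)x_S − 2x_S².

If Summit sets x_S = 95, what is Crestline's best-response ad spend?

Expanding Crestline's payoff: 296x_C + 3x_Sx_C − 4x_C².
∂π/∂x_C = 296 + 3x_S − 8x_C = 0, so x_C = 37 + 0.375x_S.
At x_S = 95: x_C = 37 + 0.375·95 = 72.625.

72.625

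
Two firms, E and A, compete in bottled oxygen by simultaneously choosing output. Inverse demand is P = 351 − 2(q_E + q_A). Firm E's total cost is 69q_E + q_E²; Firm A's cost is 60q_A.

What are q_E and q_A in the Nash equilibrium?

Firm E's profit: π = q_E(351 − 2(q_E + q_A)) − 69q_E − q_E².
∂π/∂q_E = 282 − 6q_E − 2q_A = 0, so q_E = 47 − (1/3)q_A.
For A: ∂π/∂q_A = 291 − 4q_A − 2q_E = 0 ⇒ q_A = 72.75 − 0.5q_E.
Solving the two reaction functions simultaneously: (1 − (−1/3)(−0.5))q_E = 47 − (1/3)·72.75, so (5/6)q_E = 22.75 and q_E = 27.3.
Then q_A = 72.75 − 0.5·27.3 = 59.1.

27.3, 59.1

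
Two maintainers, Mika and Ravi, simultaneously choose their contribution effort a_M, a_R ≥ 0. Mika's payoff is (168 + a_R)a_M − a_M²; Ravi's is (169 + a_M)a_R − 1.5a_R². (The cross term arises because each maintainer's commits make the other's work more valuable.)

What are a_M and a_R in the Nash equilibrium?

134.6, 101.2

Expanding Mika's payoff: 168a_M + a_Ra_M − a_M².
∂π/∂a_M = 168 + a_R − 2a_M = 0, so a_M = 84 + 0.5a_R.
Likewise for Ravi: a_R = 169/3 + (1/3)a_M.
Solving the two reaction functions simultaneously: (1 − (0.5)(1/3))a_M = 84 + 0.5·(169/3), so (5/6)a_M = 673/6 and a_M = 134.6.
Then a_R = 169/3 + (1/3)·134.6 = 101.2.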